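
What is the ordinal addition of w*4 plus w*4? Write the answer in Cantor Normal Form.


Ordinal addition w*4 + w*4:
Both terms have the same exponent 1.
w^e*c + w^e*d = w^e*(c+d).
Result = w^1*(4+4) = w*8

w*8


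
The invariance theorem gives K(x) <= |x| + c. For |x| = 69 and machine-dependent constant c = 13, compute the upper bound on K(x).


K(x) <= |x| + c = 69 + 13 = 82

82


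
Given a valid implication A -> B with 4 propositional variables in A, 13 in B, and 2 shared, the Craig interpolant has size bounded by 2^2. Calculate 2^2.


Shared atoms = 2
Craig interpolant size bound = 2^2
= 4

4


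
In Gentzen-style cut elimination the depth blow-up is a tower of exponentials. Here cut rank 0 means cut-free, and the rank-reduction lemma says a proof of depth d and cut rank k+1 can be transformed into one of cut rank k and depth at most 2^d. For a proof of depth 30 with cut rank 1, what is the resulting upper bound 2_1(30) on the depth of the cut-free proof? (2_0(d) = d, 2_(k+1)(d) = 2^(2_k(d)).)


Each rank reduction sends depth d to at most 2^d; cut rank r needs r reductions.
2_0(30) = 30
2_1(30) = 2^30 = 1073741824
Cut-free depth bound = 1073741824

1073741824


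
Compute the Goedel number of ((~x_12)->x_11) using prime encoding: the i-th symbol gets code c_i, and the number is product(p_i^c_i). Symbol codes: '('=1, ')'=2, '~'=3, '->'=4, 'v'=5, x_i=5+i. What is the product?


Formula: ((~x_12)->x_11)
Symbol codes: [1, 1, 3, 17, 2, 4, 16, 2]
Primes: [2, 3, 5, 7, 11, 13, 17, 19]
p_1^1 = 2^1 = 2
p_2^1 = 3^1 = 3
p_3^3 = 5^3 = 125
p_4^17 = 7^17 = 232630513987207
p_5^2 = 11^2 = 121
p_6^4 = 13^4 = 28561
p_7^16 = 17^16 = 48661191875666868481
p_8^2 = 19^2 = 361
Product = 10591968173409586318827858952168715914737185250

10591968173409586318827858952168715914737185250


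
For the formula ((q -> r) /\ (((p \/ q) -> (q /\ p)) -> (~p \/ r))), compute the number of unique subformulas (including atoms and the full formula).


Formula: ((q -> r) /\ (((p \/ q) -> (q /\ p)) -> (~p \/ r)))
Subformulas found:
  1. q
  2. r
  3. p
  4. ~p
  5. (q /\ p)
  6. (p \/ q)
  7. (q -> r)
  8. (~p \/ r)
  9. ((p \/ q) -> (q /\ p))
  10. (((p \/ q) -> (q /\ p)) -> (~p \/ r))
  11. ((q -> r) /\ (((p \/ q) -> (q /\ p)) -> (~p \/ r)))
Total distinct subformulas = 11

11


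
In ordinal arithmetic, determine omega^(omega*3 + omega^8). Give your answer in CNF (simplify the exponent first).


omega^(omega*3 + omega^8):
In ordinal addition a term is absorbed by a following term of strictly larger exponent: 1 < 8, so omega*3 + omega^8 = omega^8.
omega raised to a CNF ordinal is a single CNF term: Result = omega^(omega^8)

omega^(omega^8)


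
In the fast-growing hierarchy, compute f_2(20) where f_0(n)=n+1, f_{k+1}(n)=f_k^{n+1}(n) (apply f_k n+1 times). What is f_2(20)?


f_2(20) = f_1^21(20)
f_1(m) = 2m + 1.
Iterating: f_1^k(n) = 2^k*(n+1) - 1.
f_2(20) = 2^21*(20+1) - 1 = 2097152*21 - 1 = 44040191

44040191


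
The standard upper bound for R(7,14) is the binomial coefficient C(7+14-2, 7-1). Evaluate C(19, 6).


R(7,14) <= C(7+14-2, 7-1) = C(19, 6)
C(19, 6) = 19! / (6! * 13!)
= 27132

27132


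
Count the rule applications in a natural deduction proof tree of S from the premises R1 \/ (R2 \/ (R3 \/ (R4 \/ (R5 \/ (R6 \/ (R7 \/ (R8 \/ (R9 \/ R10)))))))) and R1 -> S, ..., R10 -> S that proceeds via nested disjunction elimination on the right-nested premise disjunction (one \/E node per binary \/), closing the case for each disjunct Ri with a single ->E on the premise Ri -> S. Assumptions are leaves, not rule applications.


The premise R1 \/ (R2 \/ (R3 \/ (R4 \/ (R5 \/ (R6 \/ (R7 \/ (R8 \/ (R9 \/ R10)))))))) contains 10 disjuncts, hence 9 binary \/ connectives.
- Each binary \/ is eliminated once: 9 \/E nodes.
- Each of the 10 cases Ri derives S by one ->E with Ri -> S: 10 ->E nodes.
Total = 9 + 10 = 19

19


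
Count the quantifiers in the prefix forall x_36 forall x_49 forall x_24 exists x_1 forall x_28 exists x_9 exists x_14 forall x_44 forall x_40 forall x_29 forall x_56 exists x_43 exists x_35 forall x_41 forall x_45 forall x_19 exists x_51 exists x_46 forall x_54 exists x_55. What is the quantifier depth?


Quantifier prefix has 20 quantifier symbols.
Quantifier depth = 20

20


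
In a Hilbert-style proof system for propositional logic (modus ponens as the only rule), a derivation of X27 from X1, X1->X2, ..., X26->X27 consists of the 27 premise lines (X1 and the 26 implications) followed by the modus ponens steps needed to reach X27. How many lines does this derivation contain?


We have 27 premise lines: X1 and 26 implications.
Each implication is detached once by MP, giving 26 MP lines.
27 premise lines + 26 MP lines = 53 total lines.

53


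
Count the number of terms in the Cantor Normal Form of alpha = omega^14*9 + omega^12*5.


CNF: omega^14*9 + omega^12*5
Count the summands separated by '+':
  term 1: omega^14*9
  term 2: omega^12*5
Total terms = 2

2


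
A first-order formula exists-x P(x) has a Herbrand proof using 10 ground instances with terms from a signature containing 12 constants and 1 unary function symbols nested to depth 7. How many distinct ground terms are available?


Herbrand terms by depth:
Depth 0: 12 constants
Depth 1: 12 new terms (running total: 24)
Depth 2: 12 new terms (running total: 36)
Depth 3: 12 new terms (running total: 48)
Depth 4: 12 new terms (running total: 60)
Depth 5: 12 new terms (running total: 72)
Depth 6: 12 new terms (running total: 84)
Depth 7: 12 new terms (running total: 96)
Total distinct ground terms = 96

96


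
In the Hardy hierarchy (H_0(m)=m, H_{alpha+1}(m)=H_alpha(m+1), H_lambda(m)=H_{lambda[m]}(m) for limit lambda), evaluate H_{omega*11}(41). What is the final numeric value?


H_{omega*11}(41):
For the Hardy hierarchy, H_{omega*k}(n) = 2^k * n.
2^11 = 2048.
2048 * 41 = 83968

83968


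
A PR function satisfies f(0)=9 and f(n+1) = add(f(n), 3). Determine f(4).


f(0) = 9
f(1) = add(f(0), 3) = add(9, 3) = 12
f(2) = add(f(1), 3) = add(12, 3) = 15
f(3) = add(f(2), 3) = add(15, 3) = 18
f(4) = add(f(3), 3) = add(18, 3) = 21


21


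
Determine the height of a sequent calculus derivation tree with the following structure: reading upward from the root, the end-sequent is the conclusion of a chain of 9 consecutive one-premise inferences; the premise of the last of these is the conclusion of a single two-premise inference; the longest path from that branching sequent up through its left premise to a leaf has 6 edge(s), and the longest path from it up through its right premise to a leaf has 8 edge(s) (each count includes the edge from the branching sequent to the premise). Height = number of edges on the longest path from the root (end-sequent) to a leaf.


Longest path through the left premise: 6 edges (measured from the branching sequent)
Longest path through the right premise: 8 edges
Height of the subtree rooted at the branching sequent: max(6, 8) = 8
The branching sequent sits 9 edges above the root (the chain of one-premise inferences), so height = 8 + 9 = 17

17


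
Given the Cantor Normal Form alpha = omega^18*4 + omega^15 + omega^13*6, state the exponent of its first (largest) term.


CNF: omega^18*4 + omega^15 + omega^13*6
The leading term is omega^18*4, which has exponent 18.

18


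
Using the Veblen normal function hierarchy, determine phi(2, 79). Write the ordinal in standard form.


phi(2, 79):
phi(2, beta) = zeta_beta (the beta-th zeta number, fixed point of epsilon).
phi(2, 79) = zeta_79

zeta_79


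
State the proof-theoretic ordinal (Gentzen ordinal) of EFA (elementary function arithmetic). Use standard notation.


The proof-theoretic ordinal of EFA (elementary function arithmetic) is a standard result in ordinal analysis.
This ordinal is the supremum of order types of primitive recursive well-orderings
that the theory can prove to be well-ordered.
For EFA (elementary function arithmetic), the proof-theoretic ordinal is omega^3.

omega^3


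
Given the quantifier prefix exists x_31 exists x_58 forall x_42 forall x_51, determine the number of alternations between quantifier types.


Walk the prefix and count type changes:
  position 1: exists -> exists
  position 2: exists -> forall <-- alternation
  position 3: forall -> forall
Total alternations = 1

1


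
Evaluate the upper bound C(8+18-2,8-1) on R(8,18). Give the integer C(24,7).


R(8,18) <= C(8+18-2, 8-1) = C(24, 7)
C(24, 7) = 24! / (7! * 17!)
= 346104

346104


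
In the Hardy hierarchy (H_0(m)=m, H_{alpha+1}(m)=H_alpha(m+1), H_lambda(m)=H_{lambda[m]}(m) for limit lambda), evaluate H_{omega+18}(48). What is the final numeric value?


H_{omega+18}(48):
Unwind the 18 successor steps: H_{omega+18}(48) = H_omega(48+18) = H_omega(66).
H_omega(m) = H_m(m) = m + m = 2m.
Result = 2 * 66 = 132

132


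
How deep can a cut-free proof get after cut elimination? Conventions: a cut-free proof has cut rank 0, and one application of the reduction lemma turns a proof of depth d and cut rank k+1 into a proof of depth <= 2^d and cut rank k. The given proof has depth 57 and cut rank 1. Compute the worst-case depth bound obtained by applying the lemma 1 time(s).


Each rank reduction sends depth d to at most 2^d; cut rank r needs r reductions.
2_0(57) = 57
2_1(57) = 2^57 = 144115188075855872
Cut-free depth bound = 144115188075855872

144115188075855872


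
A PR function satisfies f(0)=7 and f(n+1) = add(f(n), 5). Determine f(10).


f(0) = 7
f(1) = add(f(0), 5) = add(7, 5) = 12
f(2) = add(f(1), 5) = add(12, 5) = 17
f(3) = add(f(2), 5) = add(17, 5) = 22
f(4) = add(f(3), 5) = add(22, 5) = 27
f(5) = add(f(4), 5) = add(27, 5) = 32
f(6) = add(f(5), 5) = add(32, 5) = 37
f(7) = add(f(6), 5) = add(37, 5) = 42
f(8) = add(f(7), 5) = add(42, 5) = 47
f(9) = add(f(8), 5) = add(47, 5) = 52
f(10) = add(f(9), 5) = add(52, 5) = 57


57


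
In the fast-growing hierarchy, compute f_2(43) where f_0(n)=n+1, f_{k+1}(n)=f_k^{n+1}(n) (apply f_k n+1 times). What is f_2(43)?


f_2(43) = f_1^44(43)
f_1(m) = 2m + 1.
Iterating: f_1^k(n) = 2^k*(n+1) - 1.
f_2(43) = 2^44*(43+1) - 1 = 17592186044416*44 - 1 = 774056185954303

774056185954303


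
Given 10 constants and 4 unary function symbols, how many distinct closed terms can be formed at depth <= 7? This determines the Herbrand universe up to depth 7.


Herbrand terms by depth:
Depth 0: 10 constants
Depth 1: 40 new terms (running total: 50)
Depth 2: 160 new terms (running total: 210)
Depth 3: 640 new terms (running total: 850)
Depth 4: 2560 new terms (running total: 3410)
Depth 5: 10240 new terms (running total: 13650)
Depth 6: 40960 new terms (running total: 54610)
Depth 7: 163840 new terms (running total: 218450)
Total distinct ground terms = 218450

218450


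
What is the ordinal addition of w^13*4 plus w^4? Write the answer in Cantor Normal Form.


Ordinal addition w^13*4 + w^4:
Leading exponent of alpha (13) > leading exponent of beta (4).
Since alpha's term has higher exponent than beta's leading term,
the sum is simply alpha followed by beta.
Result = w^13*4 + w^4

w^13*4 + w^4


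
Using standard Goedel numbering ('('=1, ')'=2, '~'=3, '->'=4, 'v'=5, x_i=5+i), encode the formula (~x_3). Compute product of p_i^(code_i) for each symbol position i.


Formula: (~x_3)
Symbol codes: [1, 3, 8, 2]
Primes: [2, 3, 5, 7]
p_1^1 = 2^1 = 2
p_2^3 = 3^3 = 27
p_3^8 = 5^8 = 390625
p_4^2 = 7^2 = 49
Product = 1033593750

1033593750


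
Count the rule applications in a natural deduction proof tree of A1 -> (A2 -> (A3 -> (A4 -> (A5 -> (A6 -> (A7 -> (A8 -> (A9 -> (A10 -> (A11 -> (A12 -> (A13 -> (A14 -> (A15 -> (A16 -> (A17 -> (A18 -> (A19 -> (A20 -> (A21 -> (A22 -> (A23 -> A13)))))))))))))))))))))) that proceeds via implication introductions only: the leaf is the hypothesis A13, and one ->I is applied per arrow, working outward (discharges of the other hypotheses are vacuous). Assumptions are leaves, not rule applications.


The formula has 23 arrows (->); its innermost consequent A13 is one of the antecedents,
so the proof starts from the hypothesis leaf A13 (not a rule application) and closes one arrow per ->I.
Building A1 -> (A2 -> (A3 -> (A4 -> (A5 -> (A6 -> (A7 -> (A8 -> (A9 -> (A10 -> (A11 -> (A12 -> (A13 -> (A14 -> (A15 -> (A16 -> (A17 -> (A18 -> (A19 -> (A20 -> (A21 -> (A22 -> (A23 -> A13)))))))))))))))))))))) therefore takes 23 nested implication introductions.
Total inference nodes = 23

23


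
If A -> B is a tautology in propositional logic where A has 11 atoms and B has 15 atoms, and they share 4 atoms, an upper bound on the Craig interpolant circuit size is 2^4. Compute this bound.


Shared atoms = 4
Craig interpolant size bound = 2^4
= 16

16


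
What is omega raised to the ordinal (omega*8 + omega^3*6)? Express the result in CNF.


omega^(omega*8 + omega^3*6):
In ordinal addition a term is absorbed by a following term of strictly larger exponent: 1 < 3, so omega*8 + omega^3*6 = omega^3*6.
omega raised to a CNF ordinal is a single CNF term: Result = omega^(omega^3*6)

omega^(omega^3*6)


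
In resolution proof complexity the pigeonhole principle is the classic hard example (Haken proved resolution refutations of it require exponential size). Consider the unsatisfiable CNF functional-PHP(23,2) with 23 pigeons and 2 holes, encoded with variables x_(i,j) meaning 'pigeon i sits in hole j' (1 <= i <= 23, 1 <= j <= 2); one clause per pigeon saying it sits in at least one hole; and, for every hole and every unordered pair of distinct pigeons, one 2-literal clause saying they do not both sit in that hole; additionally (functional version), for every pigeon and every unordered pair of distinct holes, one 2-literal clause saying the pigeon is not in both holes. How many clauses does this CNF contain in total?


functional-PHP(23,2): 23 pigeons, 2 holes, 23*2 = 46 variables.
- pigeon clauses: one per pigeon -> 23 clauses
- hole clauses: 2 holes * C(23,2) = 2 * 253 -> 506 clauses
- functional clauses: 23 pigeons * C(2,2) = 23 * 1 -> 23 clauses
Total clauses = 23 + 506 + 23 = 552

552


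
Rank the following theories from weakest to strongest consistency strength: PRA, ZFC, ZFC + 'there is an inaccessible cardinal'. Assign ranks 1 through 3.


Ordering by consistency strength:
1. PRA
2. ZFC
3. ZFC + 'there is an inaccessible cardinal'


PRA=1, ZFC=2, ZFC + 'there is an inaccessible cardinal'=3


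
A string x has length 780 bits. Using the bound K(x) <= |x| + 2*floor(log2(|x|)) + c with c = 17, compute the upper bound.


floor(log2(780)) = 9
2 * 9 = 18
K(x) <= 780 + 18 + 17 = 815

815


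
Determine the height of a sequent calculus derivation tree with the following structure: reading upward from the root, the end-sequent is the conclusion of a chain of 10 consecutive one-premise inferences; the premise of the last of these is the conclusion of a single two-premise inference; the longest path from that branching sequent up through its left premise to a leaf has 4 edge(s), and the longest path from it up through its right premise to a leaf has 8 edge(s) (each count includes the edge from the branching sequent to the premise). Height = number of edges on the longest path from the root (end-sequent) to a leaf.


Longest path through the left premise: 4 edges (measured from the branching sequent)
Longest path through the right premise: 8 edges
Height of the subtree rooted at the branching sequent: max(4, 8) = 8
The branching sequent sits 10 edges above the root (the chain of one-premise inferences), so height = 8 + 10 = 18

18


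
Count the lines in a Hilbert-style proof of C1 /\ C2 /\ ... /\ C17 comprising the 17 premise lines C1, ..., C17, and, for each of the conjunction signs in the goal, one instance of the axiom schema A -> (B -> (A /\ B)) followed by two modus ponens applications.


Conjoining 17 premises:
- 17 premise lines
- the goal has 16 conjunction signs; each costs 1 axiom instance + 2 MP = 3 lines: 3 * 16 = 48
Total = 17 + 48 = 65 lines.

65


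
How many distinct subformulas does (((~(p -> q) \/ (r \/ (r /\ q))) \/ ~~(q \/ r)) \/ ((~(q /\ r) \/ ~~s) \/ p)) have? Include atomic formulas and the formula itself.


Formula: (((~(p -> q) \/ (r \/ (r /\ q))) \/ ~~(q \/ r)) \/ ((~(q /\ r) \/ ~~s) \/ p))
Subformulas found:
  1. r
  2. q
  3. s
  4. p
  5. ~s
  6. ~~s
  7. (q \/ r)
  8. (q /\ r)
  9. (r /\ q)
  10. (p -> q)
  11. ~(q /\ r)
  12. ~(q \/ r)
  13. ~(p -> q)
  14. ~~(q \/ r)
  15. (r \/ (r /\ q))
  16. (~(q /\ r) \/ ~~s)
  17. ((~(q /\ r) \/ ~~s) \/ p)
  18. (~(p -> q) \/ (r \/ (r /\ q)))
  19. ((~(p -> q) \/ (r \/ (r /\ q))) \/ ~~(q \/ r))
  20. (((~(p -> q) \/ (r \/ (r /\ q))) \/ ~~(q \/ r)) \/ ((~(q /\ r) \/ ~~s) \/ p))
Total distinct subformulas = 20

20


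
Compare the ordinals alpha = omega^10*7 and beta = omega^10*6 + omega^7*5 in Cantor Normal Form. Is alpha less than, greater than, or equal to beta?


Compare term by term from highest exponent:
alpha = omega^10*7
beta = omega^10*6 + omega^7*5
Term 1: alpha has omega^10*7, beta has omega^10*6
Term 2: alpha has omega^0*0, beta has omega^7*5
Result: alpha > beta

alpha > beta


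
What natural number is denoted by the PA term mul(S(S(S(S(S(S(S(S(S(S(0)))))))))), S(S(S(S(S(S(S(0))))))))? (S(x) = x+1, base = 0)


mul(S^10(0), S^7(0)):
S^10(0) = 10
S^7(0) = 7
10 * 7 = 70

70


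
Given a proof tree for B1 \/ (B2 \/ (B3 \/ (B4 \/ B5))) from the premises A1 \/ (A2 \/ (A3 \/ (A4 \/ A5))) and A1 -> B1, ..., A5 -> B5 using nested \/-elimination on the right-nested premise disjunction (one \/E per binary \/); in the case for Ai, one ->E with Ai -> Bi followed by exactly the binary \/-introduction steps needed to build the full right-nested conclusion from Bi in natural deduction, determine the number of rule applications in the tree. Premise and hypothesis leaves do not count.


Constructive dilemma with 5 branches, all disjunctions right-nested:
- \/E: the premise has 4 binary \/, each eliminated once: 4 nodes.
- ->E: one per case (Ai with Ai -> Bi gives Bi): 5 nodes.
- \/I: in case i < n, Bi needs 1 step to form Bi \/ (B(i+1) \/ ...) and then i-1 steps to prepend B(i-1), ..., B1, i.e. i steps; in case i = n, B5 needs 4 prepend steps.
  \/I total = (1 + 2 + ... + 4) + 4 = 10 + 4 = 14 nodes.
Total = 4 + 5 + 14 = 23

23


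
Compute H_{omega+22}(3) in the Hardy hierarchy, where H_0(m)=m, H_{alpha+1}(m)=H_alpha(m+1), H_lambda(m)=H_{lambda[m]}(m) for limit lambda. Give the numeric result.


H_{omega+22}(3):
Unwind the 22 successor steps: H_{omega+22}(3) = H_omega(3+22) = H_omega(25).
H_omega(m) = H_m(m) = m + m = 2m.
Result = 2 * 25 = 50

50


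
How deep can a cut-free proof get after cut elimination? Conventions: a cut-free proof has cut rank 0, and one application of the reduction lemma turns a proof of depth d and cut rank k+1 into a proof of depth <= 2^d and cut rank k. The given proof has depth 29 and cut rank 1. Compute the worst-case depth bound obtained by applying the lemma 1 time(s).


Each rank reduction sends depth d to at most 2^d; cut rank r needs r reductions.
2_0(29) = 29
2_1(29) = 2^29 = 536870912
Cut-free depth bound = 536870912

536870912


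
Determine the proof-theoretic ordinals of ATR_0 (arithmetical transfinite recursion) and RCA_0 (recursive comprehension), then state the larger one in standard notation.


Proof-theoretic ordinal of ATR_0 (arithmetical transfinite recursion): Gamma_0
Proof-theoretic ordinal of RCA_0 (recursive comprehension): omega^omega
Comparing: omega^omega < Gamma_0.
The larger ordinal is Gamma_0 (from ATR_0 (arithmetical transfinite recursion)).

Gamma_0


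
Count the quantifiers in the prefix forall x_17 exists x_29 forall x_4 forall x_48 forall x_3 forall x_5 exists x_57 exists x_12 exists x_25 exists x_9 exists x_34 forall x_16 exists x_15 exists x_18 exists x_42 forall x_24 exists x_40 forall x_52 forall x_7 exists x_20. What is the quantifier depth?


Quantifier prefix has 20 quantifier symbols.
Quantifier depth = 20

20


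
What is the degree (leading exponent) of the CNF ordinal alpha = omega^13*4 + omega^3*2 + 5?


CNF: omega^13*4 + omega^3*2 + 5
The leading term is omega^13*4, which has exponent 13.

13


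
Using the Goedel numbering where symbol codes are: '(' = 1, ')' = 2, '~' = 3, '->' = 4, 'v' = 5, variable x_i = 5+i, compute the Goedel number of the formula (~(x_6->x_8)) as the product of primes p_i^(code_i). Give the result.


Formula: (~(x_6->x_8))
Symbol codes: [1, 3, 1, 11, 4, 13, 2, 2]
Primes: [2, 3, 5, 7, 11, 13, 17, 19]
p_1^1 = 2^1 = 2
p_2^3 = 3^3 = 27
p_3^1 = 5^1 = 5
p_4^11 = 7^11 = 1977326743
p_5^4 = 11^4 = 14641
p_6^13 = 13^13 = 302875106592253
p_7^2 = 17^2 = 289
p_8^2 = 19^2 = 361
Product = 246991250875042445409157139269019370

246991250875042445409157139269019370


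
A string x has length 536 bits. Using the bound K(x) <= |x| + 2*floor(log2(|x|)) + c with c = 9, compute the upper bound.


floor(log2(536)) = 9
2 * 9 = 18
K(x) <= 536 + 18 + 9 = 563

563


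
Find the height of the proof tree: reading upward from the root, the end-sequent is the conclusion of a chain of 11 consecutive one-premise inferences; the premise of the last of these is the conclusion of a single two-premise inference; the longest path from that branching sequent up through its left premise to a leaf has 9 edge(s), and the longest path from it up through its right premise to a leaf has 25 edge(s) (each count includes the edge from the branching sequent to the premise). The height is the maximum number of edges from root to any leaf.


Longest path through the left premise: 9 edges (measured from the branching sequent)
Longest path through the right premise: 25 edges
Height of the subtree rooted at the branching sequent: max(9, 25) = 25
The branching sequent sits 11 edges above the root (the chain of one-premise inferences), so height = 25 + 11 = 36

36


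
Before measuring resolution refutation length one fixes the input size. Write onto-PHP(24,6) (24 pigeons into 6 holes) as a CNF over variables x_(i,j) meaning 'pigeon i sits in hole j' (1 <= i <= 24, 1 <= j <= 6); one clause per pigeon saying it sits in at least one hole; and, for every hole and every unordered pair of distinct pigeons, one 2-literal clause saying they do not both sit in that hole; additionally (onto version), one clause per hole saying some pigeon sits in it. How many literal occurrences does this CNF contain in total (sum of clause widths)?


onto-PHP(24,6): 24 pigeons, 6 holes, 24*6 = 144 variables.
- pigeon clauses: one per pigeon -> 24 clauses of width 6 -> 144 literals
- hole clauses: 6 holes * C(24,2) = 6 * 276 -> 1656 clauses of width 2 -> 3312 literals
- onto clauses: one per hole -> 6 clauses of width 24 -> 144 literals
Total literal occurrences = 144 + 3312 + 144 = 3600

3600


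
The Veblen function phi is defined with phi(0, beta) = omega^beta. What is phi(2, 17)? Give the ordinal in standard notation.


phi(2, 17):
phi(2, beta) = zeta_beta (the beta-th zeta number, fixed point of epsilon).
phi(2, 17) = zeta_17

zeta_17


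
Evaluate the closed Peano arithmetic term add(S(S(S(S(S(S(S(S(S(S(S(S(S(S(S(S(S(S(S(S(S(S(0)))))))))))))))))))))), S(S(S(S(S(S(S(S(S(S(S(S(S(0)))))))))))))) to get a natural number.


add(S^22(0), S^13(0)):
S^22(0) = 22
S^13(0) = 13
22 + 13 = 35

35


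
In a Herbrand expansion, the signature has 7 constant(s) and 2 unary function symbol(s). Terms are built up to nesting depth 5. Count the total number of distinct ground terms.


Herbrand terms by depth:
Depth 0: 7 constants
Depth 1: 14 new terms (running total: 21)
Depth 2: 28 new terms (running total: 49)
Depth 3: 56 new terms (running total: 105)
Depth 4: 112 new terms (running total: 217)
Depth 5: 224 new terms (running total: 441)
Total distinct ground terms = 441

441


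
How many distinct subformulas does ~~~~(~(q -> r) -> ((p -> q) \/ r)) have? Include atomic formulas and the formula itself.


Formula: ~~~~(~(q -> r) -> ((p -> q) \/ r))
Subformulas found:
  1. q
  2. r
  3. p
  4. (q -> r)
  5. (p -> q)
  6. ~(q -> r)
  7. ((p -> q) \/ r)
  8. (~(q -> r) -> ((p -> q) \/ r))
  9. ~(~(q -> r) -> ((p -> q) \/ r))
  10. ~~(~(q -> r) -> ((p -> q) \/ r))
  11. ~~~(~(q -> r) -> ((p -> q) \/ r))
  12. ~~~~(~(q -> r) -> ((p -> q) \/ r))
Total distinct subformulas = 12

12


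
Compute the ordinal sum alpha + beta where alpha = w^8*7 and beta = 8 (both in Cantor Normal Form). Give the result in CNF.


Ordinal addition w^8*7 + 8:
Leading exponent of alpha (8) > leading exponent of beta (0).
Since alpha's term has higher exponent than beta's leading term,
the sum is simply alpha followed by beta.
Result = w^8*7 + 8

w^8*7 + 8


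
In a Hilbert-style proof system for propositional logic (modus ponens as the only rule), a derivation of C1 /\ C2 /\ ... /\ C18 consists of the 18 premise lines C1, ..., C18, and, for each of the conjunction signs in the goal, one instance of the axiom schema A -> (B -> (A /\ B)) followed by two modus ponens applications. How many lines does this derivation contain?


Conjoining 18 premises:
- 18 premise lines
- the goal has 17 conjunction signs; each costs 1 axiom instance + 2 MP = 3 lines: 3 * 17 = 51
Total = 18 + 51 = 69 lines.

69


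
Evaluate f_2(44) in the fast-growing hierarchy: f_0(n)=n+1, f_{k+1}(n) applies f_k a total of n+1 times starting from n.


f_2(44) = f_1^45(44)
f_1(m) = 2m + 1.
Iterating: f_1^k(n) = 2^k*(n+1) - 1.
f_2(44) = 2^45*(44+1) - 1 = 35184372088832*45 - 1 = 1583296743997439

1583296743997439


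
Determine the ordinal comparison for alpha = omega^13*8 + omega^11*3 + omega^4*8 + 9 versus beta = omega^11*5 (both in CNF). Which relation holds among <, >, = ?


Compare term by term from highest exponent:
alpha = omega^13*8 + omega^11*3 + omega^4*8 + 9
beta = omega^11*5
Term 1: alpha has omega^13*8, beta has omega^11*5
Term 2: alpha has omega^11*3, beta has omega^0*0
Term 3: alpha has omega^4*8, beta has omega^0*0
Term 4: alpha has omega^0*9, beta has omega^0*0
Result: alpha > beta

alpha > beta


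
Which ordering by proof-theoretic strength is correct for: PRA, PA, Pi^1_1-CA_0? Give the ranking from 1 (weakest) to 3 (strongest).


Ordering by consistency strength:
1. PRA
2. PA
3. Pi^1_1-CA_0


PRA=1, PA=2, Pi^1_1-CA_0=3


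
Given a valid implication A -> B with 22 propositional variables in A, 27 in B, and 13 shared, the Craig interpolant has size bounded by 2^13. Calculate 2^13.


Shared atoms = 13
Craig interpolant size bound = 2^13
= 8192

8192


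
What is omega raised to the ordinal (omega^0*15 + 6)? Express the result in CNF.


omega^(omega^0*15 + 6):
omega^0 = 1, so the exponent is 15 + 6 = 21 (finite ordinal addition).
Result = omega^21, already a single CNF term.

omega^21


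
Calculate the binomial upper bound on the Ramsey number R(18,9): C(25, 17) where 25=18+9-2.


R(18,9) <= C(18+9-2, 18-1) = C(25, 17)
C(25, 17) = 25! / (17! * 8!)
= 1081575

1081575


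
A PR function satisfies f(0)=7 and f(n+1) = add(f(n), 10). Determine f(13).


f(0) = 7
f(1) = add(f(0), 10) = add(7, 10) = 17
f(2) = add(f(1), 10) = add(17, 10) = 27
f(3) = add(f(2), 10) = add(27, 10) = 37
f(4) = add(f(3), 10) = add(37, 10) = 47
f(5) = add(f(4), 10) = add(47, 10) = 57
f(6) = add(f(5), 10) = add(57, 10) = 67
f(7) = add(f(6), 10) = add(67, 10) = 77
f(8) = add(f(7), 10) = add(77, 10) = 87
f(9) = add(f(8), 10) = add(87, 10) = 97
f(10) = add(f(9), 10) = add(97, 10) = 107
f(11) = add(f(10), 10) = add(107, 10) = 117
f(12) = add(f(11), 10) = add(117, 10) = 127
f(13) = add(f(12), 10) = add(127, 10) = 137


137


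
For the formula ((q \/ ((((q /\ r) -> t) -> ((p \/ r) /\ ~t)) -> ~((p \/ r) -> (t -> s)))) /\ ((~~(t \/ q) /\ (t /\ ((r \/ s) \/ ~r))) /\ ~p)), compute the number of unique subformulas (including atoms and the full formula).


Formula: ((q \/ ((((q /\ r) -> t) -> ((p \/ r) /\ ~t)) -> ~((p \/ r) -> (t -> s)))) /\ ((~~(t \/ q) /\ (t /\ ((r \/ s) \/ ~r))) /\ ~p))
Subformulas found:
  1. r
  2. q
  3. s
  4. t
  5. p
  6. ~t
  7. ~p
  8. ~r
  9. (q /\ r)
  10. (r \/ s)
  11. (t -> s)
  12. (t \/ q)
  13. (p \/ r)
  14. ~(t \/ q)
  15. ~~(t \/ q)
  16. ((q /\ r) -> t)
  17. ((r \/ s) \/ ~r)
  18. ((p \/ r) /\ ~t)
  19. ((p \/ r) -> (t -> s))
  20. ~((p \/ r) -> (t -> s))
  21. (t /\ ((r \/ s) \/ ~r))
  22. (((q /\ r) -> t) -> ((p \/ r) /\ ~t))
  23. (~~(t \/ q) /\ (t /\ ((r \/ s) \/ ~r)))
  24. ((~~(t \/ q) /\ (t /\ ((r \/ s) \/ ~r))) /\ ~p)
  25. ((((q /\ r) -> t) -> ((p \/ r) /\ ~t)) -> ~((p \/ r) -> (t -> s)))
  26. (q \/ ((((q /\ r) -> t) -> ((p \/ r) /\ ~t)) -> ~((p \/ r) -> (t -> s))))
  27. ((q \/ ((((q /\ r) -> t) -> ((p \/ r) /\ ~t)) -> ~((p \/ r) -> (t -> s)))) /\ ((~~(t \/ q) /\ (t /\ ((r \/ s) \/ ~r))) /\ ~p))
Total distinct subformulas = 27

27


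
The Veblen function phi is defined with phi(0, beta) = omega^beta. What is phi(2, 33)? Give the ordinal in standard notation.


phi(2, 33):
phi(2, beta) = zeta_beta (the beta-th zeta number, fixed point of epsilon).
phi(2, 33) = zeta_33

zeta_33


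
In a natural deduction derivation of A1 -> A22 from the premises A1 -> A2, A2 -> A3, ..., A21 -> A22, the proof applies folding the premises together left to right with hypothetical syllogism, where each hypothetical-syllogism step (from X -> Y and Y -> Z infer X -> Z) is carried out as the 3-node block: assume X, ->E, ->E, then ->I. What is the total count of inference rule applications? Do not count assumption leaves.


There are 21 premises in the chain. The first HS step combines premises 1 and 2; each further premise needs one more HS step.
So 21 premises require 21 - 1 = 20 hypothetical-syllogism steps.
Each HS step uses 3 inference nodes (->E, ->E, ->I).
20 * 3 = 60 total inference nodes.

60


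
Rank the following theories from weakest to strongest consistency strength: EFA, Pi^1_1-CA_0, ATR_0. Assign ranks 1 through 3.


Ordering by consistency strength:
1. EFA
2. ATR_0
3. Pi^1_1-CA_0


EFA=1, Pi^1_1-CA_0=3, ATR_0=2


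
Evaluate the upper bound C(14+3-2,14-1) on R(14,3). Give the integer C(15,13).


R(14,3) <= C(14+3-2, 14-1) = C(15, 13)
C(15, 13) = 15! / (13! * 2!)
= 105

105


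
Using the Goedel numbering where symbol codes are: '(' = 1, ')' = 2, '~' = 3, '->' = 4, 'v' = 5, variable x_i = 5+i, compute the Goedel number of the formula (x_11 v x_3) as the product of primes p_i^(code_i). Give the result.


Formula: (x_11 v x_3)
Symbol codes: [1, 16, 5, 8, 2]
Primes: [2, 3, 5, 7, 11]
p_1^1 = 2^1 = 2
p_2^16 = 3^16 = 43046721
p_3^5 = 5^5 = 3125
p_4^8 = 7^8 = 5764801
p_5^2 = 11^2 = 121
Product = 187667808827312756250

187667808827312756250


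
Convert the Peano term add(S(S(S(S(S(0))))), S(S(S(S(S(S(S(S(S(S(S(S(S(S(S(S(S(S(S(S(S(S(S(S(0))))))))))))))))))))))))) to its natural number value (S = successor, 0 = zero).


add(S^5(0), S^24(0)):
S^5(0) = 5
S^24(0) = 24
5 + 24 = 29

29


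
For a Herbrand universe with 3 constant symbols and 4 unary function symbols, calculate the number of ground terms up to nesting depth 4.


Herbrand terms by depth:
Depth 0: 3 constants
Depth 1: 12 new terms (running total: 15)
Depth 2: 48 new terms (running total: 63)
Depth 3: 192 new terms (running total: 255)
Depth 4: 768 new terms (running total: 1023)
Total distinct ground terms = 1023

1023


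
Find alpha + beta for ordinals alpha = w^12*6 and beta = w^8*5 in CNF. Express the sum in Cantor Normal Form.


Ordinal addition w^12*6 + w^8*5:
Leading exponent of alpha (12) > leading exponent of beta (8).
Since alpha's term has higher exponent than beta's leading term,
the sum is simply alpha followed by beta.
Result = w^12*6 + w^8*5

w^12*6 + w^8*5


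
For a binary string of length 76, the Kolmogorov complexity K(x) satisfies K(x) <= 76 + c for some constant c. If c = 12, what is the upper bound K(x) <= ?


K(x) <= |x| + c = 76 + 12 = 88

88


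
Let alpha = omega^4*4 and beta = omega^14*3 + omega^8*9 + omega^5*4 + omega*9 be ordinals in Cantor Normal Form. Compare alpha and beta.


Compare term by term from highest exponent:
alpha = omega^4*4
beta = omega^14*3 + omega^8*9 + omega^5*4 + omega*9
Term 1: alpha has omega^4*4, beta has omega^14*3
Term 2: alpha has omega^0*0, beta has omega^8*9
Term 3: alpha has omega^0*0, beta has omega^5*4
Term 4: alpha has omega^0*0, beta has omega^1*9
Result: alpha < beta

alpha < beta


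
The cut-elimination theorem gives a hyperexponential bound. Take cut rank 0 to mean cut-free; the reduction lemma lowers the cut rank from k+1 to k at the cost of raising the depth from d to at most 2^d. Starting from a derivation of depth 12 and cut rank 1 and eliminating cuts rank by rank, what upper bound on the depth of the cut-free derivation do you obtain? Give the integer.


Each rank reduction sends depth d to at most 2^d; cut rank r needs r reductions.
2_0(12) = 12
2_1(12) = 2^12 = 4096
Cut-free depth bound = 4096

4096


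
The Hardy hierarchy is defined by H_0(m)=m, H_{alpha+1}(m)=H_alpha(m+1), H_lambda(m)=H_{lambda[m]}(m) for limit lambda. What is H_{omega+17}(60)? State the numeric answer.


H_{omega+17}(60):
Unwind the 17 successor steps: H_{omega+17}(60) = H_omega(60+17) = H_omega(77).
H_omega(m) = H_m(m) = m + m = 2m.
Result = 2 * 77 = 154

154


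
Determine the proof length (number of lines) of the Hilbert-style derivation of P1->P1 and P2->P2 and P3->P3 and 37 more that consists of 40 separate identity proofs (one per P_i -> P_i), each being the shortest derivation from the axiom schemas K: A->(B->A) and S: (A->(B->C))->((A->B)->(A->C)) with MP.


The shortest proof of A->A from K and S in the Hilbert calculus has exactly 5 lines:
(1) K instance A->((A->A)->A), (2) S instance, (3) MP on 1,2, (4) K instance A->(A->A), (5) MP on 3,4.
For 40 independent identities: 40 * 5 = 200 lines total.

200


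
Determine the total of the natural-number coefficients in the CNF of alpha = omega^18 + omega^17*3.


CNF: omega^18 + omega^17*3
Coefficients: 1 + 3 = 4

4


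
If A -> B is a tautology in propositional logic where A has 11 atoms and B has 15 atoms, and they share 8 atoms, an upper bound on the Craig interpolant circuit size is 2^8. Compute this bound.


Shared atoms = 8
Craig interpolant size bound = 2^8
= 256

256


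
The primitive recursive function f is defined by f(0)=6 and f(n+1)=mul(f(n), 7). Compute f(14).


f(0) = 6
f(1) = mul(f(0), 7) = mul(6, 7) = 42
f(2) = mul(f(1), 7) = mul(42, 7) = 294
f(3) = mul(f(2), 7) = mul(294, 7) = 2058
f(4) = mul(f(3), 7) = mul(2058, 7) = 14406
f(5) = mul(f(4), 7) = mul(14406, 7) = 100842
f(6) = mul(f(5), 7) = mul(100842, 7) = 705894
f(7) = mul(f(6), 7) = mul(705894, 7) = 4941258
f(8) = mul(f(7), 7) = mul(4941258, 7) = 34588806
f(9) = mul(f(8), 7) = mul(34588806, 7) = 242121642
f(10) = mul(f(9), 7) = mul(242121642, 7) = 1694851494
f(11) = mul(f(10), 7) = mul(1694851494, 7) = 11863960458
f(12) = mul(f(11), 7) = mul(11863960458, 7) = 83047723206
f(13) = mul(f(12), 7) = mul(83047723206, 7) = 581334062442
f(14) = mul(f(13), 7) = mul(581334062442, 7) = 4069338437094


4069338437094


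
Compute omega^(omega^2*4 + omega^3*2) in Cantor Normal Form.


omega^(omega^2*4 + omega^3*2):
In ordinal addition a term is absorbed by a following term of strictly larger exponent: 2 < 3, so omega^2*4 + omega^3*2 = omega^3*2.
omega raised to a CNF ordinal is a single CNF term: Result = omega^(omega^3*2)

omega^(omega^3*2)


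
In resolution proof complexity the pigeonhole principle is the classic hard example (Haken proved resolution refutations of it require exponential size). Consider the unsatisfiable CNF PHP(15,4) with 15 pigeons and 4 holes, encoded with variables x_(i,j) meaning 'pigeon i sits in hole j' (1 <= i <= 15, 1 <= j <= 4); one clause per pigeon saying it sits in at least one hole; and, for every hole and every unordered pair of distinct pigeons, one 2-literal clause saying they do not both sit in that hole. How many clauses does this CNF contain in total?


PHP(15,4): 15 pigeons, 4 holes, 15*4 = 60 variables.
- pigeon clauses: one per pigeon -> 15 clauses
- hole clauses: 4 holes * C(15,2) = 4 * 105 -> 420 clauses
Total clauses = 15 + 420 = 435

435


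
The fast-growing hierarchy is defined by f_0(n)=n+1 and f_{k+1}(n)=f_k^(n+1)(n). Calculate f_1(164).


f_1(164) = f_0^165(164)
f_0 adds 1 each time, applied 165 times.
f_1(164) = 164 + 165 = 329

329


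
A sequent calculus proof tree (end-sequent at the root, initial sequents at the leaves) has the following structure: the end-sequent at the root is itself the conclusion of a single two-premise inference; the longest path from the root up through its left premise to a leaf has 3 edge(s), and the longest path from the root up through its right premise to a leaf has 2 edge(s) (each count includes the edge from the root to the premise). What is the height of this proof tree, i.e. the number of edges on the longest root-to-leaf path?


Longest path through the left premise: 3 edges (measured from the branching sequent)
Longest path through the right premise: 2 edges
Height of the subtree rooted at the branching sequent: max(3, 2) = 3
The branching sequent is the root itself.
Total height = 3

3


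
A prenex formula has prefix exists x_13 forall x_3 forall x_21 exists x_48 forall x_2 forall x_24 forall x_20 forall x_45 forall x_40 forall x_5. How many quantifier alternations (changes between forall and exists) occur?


Walk the prefix and count type changes:
  position 1: exists -> forall <-- alternation
  position 2: forall -> forall
  position 3: forall -> exists <-- alternation
  position 4: exists -> forall <-- alternation
  position 5: forall -> forall
  position 6: forall -> forall
  position 7: forall -> forall
  position 8: forall -> forall
  position 9: forall -> forall
Total alternations = 3

3


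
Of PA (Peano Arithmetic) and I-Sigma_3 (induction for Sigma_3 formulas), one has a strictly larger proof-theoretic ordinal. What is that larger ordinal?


Proof-theoretic ordinal of PA (Peano Arithmetic): epsilon_0
Proof-theoretic ordinal of I-Sigma_3 (induction for Sigma_3 formulas): omega^(omega^(omega^omega))
Comparing: omega^(omega^(omega^omega)) < epsilon_0.
The larger ordinal is epsilon_0 (from PA (Peano Arithmetic)).

epsilon_0


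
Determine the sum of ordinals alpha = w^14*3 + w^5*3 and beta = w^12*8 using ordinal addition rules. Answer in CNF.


Ordinal addition (w^14*3 + w^5*3) + w^12*8:
alpha's leading term has exponent 14 > beta's exponent 12, so it survives.
alpha's tail term has exponent 5 < beta's exponent 12, so it is absorbed by beta.
In ordinal addition, any term followed by a strictly larger-exponent term is absorbed.
Result = w^14*3 + w^12*8

w^14*3 + w^12*8


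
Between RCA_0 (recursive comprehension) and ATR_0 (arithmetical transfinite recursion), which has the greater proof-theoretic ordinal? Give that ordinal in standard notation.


Proof-theoretic ordinal of RCA_0 (recursive comprehension): omega^omega
Proof-theoretic ordinal of ATR_0 (arithmetical transfinite recursion): Gamma_0
Comparing: omega^omega < Gamma_0.
The larger ordinal is Gamma_0 (from ATR_0 (arithmetical transfinite recursion)).

Gamma_0


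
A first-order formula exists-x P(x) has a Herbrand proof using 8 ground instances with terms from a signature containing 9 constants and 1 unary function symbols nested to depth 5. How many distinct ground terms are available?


Herbrand terms by depth:
Depth 0: 9 constants
Depth 1: 9 new terms (running total: 18)
Depth 2: 9 new terms (running total: 27)
Depth 3: 9 new terms (running total: 36)
Depth 4: 9 new terms (running total: 45)
Depth 5: 9 new terms (running total: 54)
Total distinct ground terms = 54

54


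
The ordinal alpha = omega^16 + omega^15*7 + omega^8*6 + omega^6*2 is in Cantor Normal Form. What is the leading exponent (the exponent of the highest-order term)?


CNF: omega^16 + omega^15*7 + omega^8*6 + omega^6*2
The leading term is omega^16, which has exponent 16.

16


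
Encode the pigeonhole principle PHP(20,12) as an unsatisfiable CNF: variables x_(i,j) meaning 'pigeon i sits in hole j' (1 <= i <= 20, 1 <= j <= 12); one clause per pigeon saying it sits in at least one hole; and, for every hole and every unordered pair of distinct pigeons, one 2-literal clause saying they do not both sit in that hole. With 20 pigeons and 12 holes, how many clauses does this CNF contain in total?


PHP(20,12): 20 pigeons, 12 holes, 20*12 = 240 variables.
- pigeon clauses: one per pigeon -> 20 clauses
- hole clauses: 12 holes * C(20,2) = 12 * 190 -> 2280 clauses
Total clauses = 20 + 2280 = 2300

2300
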